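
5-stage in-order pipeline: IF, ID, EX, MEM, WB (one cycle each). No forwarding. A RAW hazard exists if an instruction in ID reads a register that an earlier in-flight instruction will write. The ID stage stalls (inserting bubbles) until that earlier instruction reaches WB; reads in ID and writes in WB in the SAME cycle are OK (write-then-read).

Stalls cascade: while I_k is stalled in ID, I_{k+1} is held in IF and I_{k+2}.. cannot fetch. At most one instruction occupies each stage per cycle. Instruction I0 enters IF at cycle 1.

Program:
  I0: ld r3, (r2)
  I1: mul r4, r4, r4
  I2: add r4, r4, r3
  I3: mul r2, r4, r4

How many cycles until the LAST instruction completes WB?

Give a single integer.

I0 ld r3 <- r2: IF@1 ID@2 stall=0 (-) EX@3 MEM@4 WB@5
I1 mul r4 <- r4,r4: IF@2 ID@3 stall=0 (-) EX@4 MEM@5 WB@6
I2 add r4 <- r4,r3: IF@3 ID@4 stall=2 (RAW on I1.r4 (WB@6)) EX@7 MEM@8 WB@9
I3 mul r2 <- r4,r4: IF@4 ID@7 stall=2 (RAW on I2.r4 (WB@9)) EX@10 MEM@11 WB@12

Answer: 12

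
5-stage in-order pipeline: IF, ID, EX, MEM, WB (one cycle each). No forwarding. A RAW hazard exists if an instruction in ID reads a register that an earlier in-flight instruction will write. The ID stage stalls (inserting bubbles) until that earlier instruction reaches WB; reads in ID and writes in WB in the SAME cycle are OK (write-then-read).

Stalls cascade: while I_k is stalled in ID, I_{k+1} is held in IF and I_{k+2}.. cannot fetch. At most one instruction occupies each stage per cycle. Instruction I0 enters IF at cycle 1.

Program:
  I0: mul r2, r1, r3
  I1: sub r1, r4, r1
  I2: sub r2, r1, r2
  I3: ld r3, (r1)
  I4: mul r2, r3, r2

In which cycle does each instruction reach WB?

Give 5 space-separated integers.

I0 mul r2 <- r1,r3: IF@1 ID@2 stall=0 (-) EX@3 MEM@4 WB@5
I1 sub r1 <- r4,r1: IF@2 ID@3 stall=0 (-) EX@4 MEM@5 WB@6
I2 sub r2 <- r1,r2: IF@3 ID@4 stall=2 (RAW on I1.r1 (WB@6)) EX@7 MEM@8 WB@9
I3 ld r3 <- r1: IF@4 ID@7 stall=0 (-) EX@8 MEM@9 WB@10
I4 mul r2 <- r3,r2: IF@7 ID@8 stall=2 (RAW on I3.r3 (WB@10)) EX@11 MEM@12 WB@13

Answer: 5 6 9 10 13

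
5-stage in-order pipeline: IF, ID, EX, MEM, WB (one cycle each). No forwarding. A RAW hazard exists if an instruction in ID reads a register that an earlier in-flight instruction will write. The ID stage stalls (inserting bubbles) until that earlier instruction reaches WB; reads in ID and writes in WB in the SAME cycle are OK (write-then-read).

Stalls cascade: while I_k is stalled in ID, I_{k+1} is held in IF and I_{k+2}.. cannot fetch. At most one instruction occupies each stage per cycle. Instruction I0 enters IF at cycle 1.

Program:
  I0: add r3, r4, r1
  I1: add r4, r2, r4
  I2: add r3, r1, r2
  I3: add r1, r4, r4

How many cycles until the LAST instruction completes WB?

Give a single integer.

I0 add r3 <- r4,r1: IF@1 ID@2 stall=0 (-) EX@3 MEM@4 WB@5
I1 add r4 <- r2,r4: IF@2 ID@3 stall=0 (-) EX@4 MEM@5 WB@6
I2 add r3 <- r1,r2: IF@3 ID@4 stall=0 (-) EX@5 MEM@6 WB@7
I3 add r1 <- r4,r4: IF@4 ID@5 stall=1 (RAW on I1.r4 (WB@6)) EX@7 MEM@8 WB@9

Answer: 9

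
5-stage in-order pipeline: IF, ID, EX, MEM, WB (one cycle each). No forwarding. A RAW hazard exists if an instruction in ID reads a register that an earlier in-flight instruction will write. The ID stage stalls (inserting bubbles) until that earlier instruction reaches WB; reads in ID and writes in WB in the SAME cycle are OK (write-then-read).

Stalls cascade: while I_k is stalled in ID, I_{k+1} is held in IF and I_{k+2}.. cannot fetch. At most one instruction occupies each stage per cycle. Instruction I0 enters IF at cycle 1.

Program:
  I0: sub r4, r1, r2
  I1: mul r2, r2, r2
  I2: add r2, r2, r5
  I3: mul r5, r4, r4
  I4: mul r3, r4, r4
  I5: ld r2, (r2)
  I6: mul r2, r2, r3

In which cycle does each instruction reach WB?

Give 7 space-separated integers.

Answer: 5 6 9 10 11 12 15

Derivation:
I0 sub r4 <- r1,r2: IF@1 ID@2 stall=0 (-) EX@3 MEM@4 WB@5
I1 mul r2 <- r2,r2: IF@2 ID@3 stall=0 (-) EX@4 MEM@5 WB@6
I2 add r2 <- r2,r5: IF@3 ID@4 stall=2 (RAW on I1.r2 (WB@6)) EX@7 MEM@8 WB@9
I3 mul r5 <- r4,r4: IF@4 ID@7 stall=0 (-) EX@8 MEM@9 WB@10
I4 mul r3 <- r4,r4: IF@7 ID@8 stall=0 (-) EX@9 MEM@10 WB@11
I5 ld r2 <- r2: IF@8 ID@9 stall=0 (-) EX@10 MEM@11 WB@12
I6 mul r2 <- r2,r3: IF@9 ID@10 stall=2 (RAW on I5.r2 (WB@12)) EX@13 MEM@14 WB@15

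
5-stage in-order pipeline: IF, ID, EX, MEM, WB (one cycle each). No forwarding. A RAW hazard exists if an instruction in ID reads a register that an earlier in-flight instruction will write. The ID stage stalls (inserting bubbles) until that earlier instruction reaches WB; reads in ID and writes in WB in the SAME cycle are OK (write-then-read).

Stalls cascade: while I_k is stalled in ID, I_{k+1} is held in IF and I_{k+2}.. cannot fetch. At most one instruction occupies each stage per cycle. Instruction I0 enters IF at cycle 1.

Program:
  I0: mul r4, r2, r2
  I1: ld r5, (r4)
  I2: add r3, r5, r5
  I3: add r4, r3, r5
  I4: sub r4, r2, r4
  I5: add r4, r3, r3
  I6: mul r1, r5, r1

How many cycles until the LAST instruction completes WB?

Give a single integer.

Answer: 19

Derivation:
I0 mul r4 <- r2,r2: IF@1 ID@2 stall=0 (-) EX@3 MEM@4 WB@5
I1 ld r5 <- r4: IF@2 ID@3 stall=2 (RAW on I0.r4 (WB@5)) EX@6 MEM@7 WB@8
I2 add r3 <- r5,r5: IF@3 ID@6 stall=2 (RAW on I1.r5 (WB@8)) EX@9 MEM@10 WB@11
I3 add r4 <- r3,r5: IF@6 ID@9 stall=2 (RAW on I2.r3 (WB@11)) EX@12 MEM@13 WB@14
I4 sub r4 <- r2,r4: IF@9 ID@12 stall=2 (RAW on I3.r4 (WB@14)) EX@15 MEM@16 WB@17
I5 add r4 <- r3,r3: IF@12 ID@15 stall=0 (-) EX@16 MEM@17 WB@18
I6 mul r1 <- r5,r1: IF@15 ID@16 stall=0 (-) EX@17 MEM@18 WB@19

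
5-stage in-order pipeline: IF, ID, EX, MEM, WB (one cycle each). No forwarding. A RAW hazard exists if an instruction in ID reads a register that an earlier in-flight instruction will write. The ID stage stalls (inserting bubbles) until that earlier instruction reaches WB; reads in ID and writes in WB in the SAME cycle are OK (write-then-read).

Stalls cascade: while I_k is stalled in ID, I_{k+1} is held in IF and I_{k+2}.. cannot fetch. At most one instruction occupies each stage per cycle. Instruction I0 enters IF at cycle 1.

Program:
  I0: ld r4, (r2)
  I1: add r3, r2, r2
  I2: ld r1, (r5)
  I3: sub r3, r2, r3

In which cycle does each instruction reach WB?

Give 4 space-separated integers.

Answer: 5 6 7 9

Derivation:
I0 ld r4 <- r2: IF@1 ID@2 stall=0 (-) EX@3 MEM@4 WB@5
I1 add r3 <- r2,r2: IF@2 ID@3 stall=0 (-) EX@4 MEM@5 WB@6
I2 ld r1 <- r5: IF@3 ID@4 stall=0 (-) EX@5 MEM@6 WB@7
I3 sub r3 <- r2,r3: IF@4 ID@5 stall=1 (RAW on I1.r3 (WB@6)) EX@7 MEM@8 WB@9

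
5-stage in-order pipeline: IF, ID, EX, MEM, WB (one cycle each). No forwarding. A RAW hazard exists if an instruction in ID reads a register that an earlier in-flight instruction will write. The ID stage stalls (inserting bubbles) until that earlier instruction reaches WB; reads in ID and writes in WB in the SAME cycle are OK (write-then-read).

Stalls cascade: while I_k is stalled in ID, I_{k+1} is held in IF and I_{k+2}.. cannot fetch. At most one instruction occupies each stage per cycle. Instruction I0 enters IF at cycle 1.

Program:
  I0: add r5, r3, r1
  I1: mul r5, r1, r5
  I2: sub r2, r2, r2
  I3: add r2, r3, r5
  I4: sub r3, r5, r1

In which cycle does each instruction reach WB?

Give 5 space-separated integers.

I0 add r5 <- r3,r1: IF@1 ID@2 stall=0 (-) EX@3 MEM@4 WB@5
I1 mul r5 <- r1,r5: IF@2 ID@3 stall=2 (RAW on I0.r5 (WB@5)) EX@6 MEM@7 WB@8
I2 sub r2 <- r2,r2: IF@3 ID@6 stall=0 (-) EX@7 MEM@8 WB@9
I3 add r2 <- r3,r5: IF@6 ID@7 stall=1 (RAW on I1.r5 (WB@8)) EX@9 MEM@10 WB@11
I4 sub r3 <- r5,r1: IF@7 ID@9 stall=0 (-) EX@10 MEM@11 WB@12

Answer: 5 8 9 11 12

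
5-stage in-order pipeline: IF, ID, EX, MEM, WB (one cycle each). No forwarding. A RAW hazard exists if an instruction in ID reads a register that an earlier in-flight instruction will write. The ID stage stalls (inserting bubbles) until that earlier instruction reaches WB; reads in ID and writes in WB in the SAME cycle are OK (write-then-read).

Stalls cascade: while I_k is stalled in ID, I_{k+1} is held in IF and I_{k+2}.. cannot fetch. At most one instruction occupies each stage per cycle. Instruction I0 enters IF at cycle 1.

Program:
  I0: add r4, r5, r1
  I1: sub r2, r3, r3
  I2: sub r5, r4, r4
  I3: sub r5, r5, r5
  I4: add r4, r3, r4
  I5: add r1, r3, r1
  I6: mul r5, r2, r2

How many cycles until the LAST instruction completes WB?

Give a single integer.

Answer: 14

Derivation:
I0 add r4 <- r5,r1: IF@1 ID@2 stall=0 (-) EX@3 MEM@4 WB@5
I1 sub r2 <- r3,r3: IF@2 ID@3 stall=0 (-) EX@4 MEM@5 WB@6
I2 sub r5 <- r4,r4: IF@3 ID@4 stall=1 (RAW on I0.r4 (WB@5)) EX@6 MEM@7 WB@8
I3 sub r5 <- r5,r5: IF@4 ID@6 stall=2 (RAW on I2.r5 (WB@8)) EX@9 MEM@10 WB@11
I4 add r4 <- r3,r4: IF@6 ID@9 stall=0 (-) EX@10 MEM@11 WB@12
I5 add r1 <- r3,r1: IF@9 ID@10 stall=0 (-) EX@11 MEM@12 WB@13
I6 mul r5 <- r2,r2: IF@10 ID@11 stall=0 (-) EX@12 MEM@13 WB@14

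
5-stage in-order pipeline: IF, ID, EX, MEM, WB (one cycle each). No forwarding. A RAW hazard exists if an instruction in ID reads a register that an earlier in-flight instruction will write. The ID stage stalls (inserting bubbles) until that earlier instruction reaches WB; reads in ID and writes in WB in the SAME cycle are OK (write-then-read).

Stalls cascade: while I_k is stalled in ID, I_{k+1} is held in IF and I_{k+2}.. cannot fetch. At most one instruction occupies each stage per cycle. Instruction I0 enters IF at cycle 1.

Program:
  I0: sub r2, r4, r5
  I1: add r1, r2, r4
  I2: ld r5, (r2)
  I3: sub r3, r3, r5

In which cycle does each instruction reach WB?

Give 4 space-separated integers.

Answer: 5 8 9 12

Derivation:
I0 sub r2 <- r4,r5: IF@1 ID@2 stall=0 (-) EX@3 MEM@4 WB@5
I1 add r1 <- r2,r4: IF@2 ID@3 stall=2 (RAW on I0.r2 (WB@5)) EX@6 MEM@7 WB@8
I2 ld r5 <- r2: IF@3 ID@6 stall=0 (-) EX@7 MEM@8 WB@9
I3 sub r3 <- r3,r5: IF@6 ID@7 stall=2 (RAW on I2.r5 (WB@9)) EX@10 MEM@11 WB@12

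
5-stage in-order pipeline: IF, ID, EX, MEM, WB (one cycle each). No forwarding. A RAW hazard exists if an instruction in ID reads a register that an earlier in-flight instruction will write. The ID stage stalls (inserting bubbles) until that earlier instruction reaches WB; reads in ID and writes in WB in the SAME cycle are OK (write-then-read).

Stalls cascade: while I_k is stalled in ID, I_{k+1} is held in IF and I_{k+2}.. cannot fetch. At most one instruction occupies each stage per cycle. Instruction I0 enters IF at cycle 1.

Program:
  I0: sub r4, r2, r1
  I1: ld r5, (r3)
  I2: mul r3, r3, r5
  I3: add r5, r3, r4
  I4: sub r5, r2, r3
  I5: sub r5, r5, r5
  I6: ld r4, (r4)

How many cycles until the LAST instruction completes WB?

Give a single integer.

I0 sub r4 <- r2,r1: IF@1 ID@2 stall=0 (-) EX@3 MEM@4 WB@5
I1 ld r5 <- r3: IF@2 ID@3 stall=0 (-) EX@4 MEM@5 WB@6
I2 mul r3 <- r3,r5: IF@3 ID@4 stall=2 (RAW on I1.r5 (WB@6)) EX@7 MEM@8 WB@9
I3 add r5 <- r3,r4: IF@4 ID@7 stall=2 (RAW on I2.r3 (WB@9)) EX@10 MEM@11 WB@12
I4 sub r5 <- r2,r3: IF@7 ID@10 stall=0 (-) EX@11 MEM@12 WB@13
I5 sub r5 <- r5,r5: IF@10 ID@11 stall=2 (RAW on I4.r5 (WB@13)) EX@14 MEM@15 WB@16
I6 ld r4 <- r4: IF@11 ID@14 stall=0 (-) EX@15 MEM@16 WB@17

Answer: 17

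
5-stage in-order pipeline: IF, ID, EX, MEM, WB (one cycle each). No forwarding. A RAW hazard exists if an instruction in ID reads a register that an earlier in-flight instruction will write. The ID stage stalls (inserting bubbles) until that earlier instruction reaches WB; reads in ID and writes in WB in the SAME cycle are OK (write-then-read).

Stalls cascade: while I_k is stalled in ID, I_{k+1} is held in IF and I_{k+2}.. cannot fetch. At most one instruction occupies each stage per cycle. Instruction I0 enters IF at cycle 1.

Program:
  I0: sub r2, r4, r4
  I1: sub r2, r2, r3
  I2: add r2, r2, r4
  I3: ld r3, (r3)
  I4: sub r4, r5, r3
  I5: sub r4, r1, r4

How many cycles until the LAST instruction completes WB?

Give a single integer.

Answer: 18

Derivation:
I0 sub r2 <- r4,r4: IF@1 ID@2 stall=0 (-) EX@3 MEM@4 WB@5
I1 sub r2 <- r2,r3: IF@2 ID@3 stall=2 (RAW on I0.r2 (WB@5)) EX@6 MEM@7 WB@8
I2 add r2 <- r2,r4: IF@3 ID@6 stall=2 (RAW on I1.r2 (WB@8)) EX@9 MEM@10 WB@11
I3 ld r3 <- r3: IF@6 ID@9 stall=0 (-) EX@10 MEM@11 WB@12
I4 sub r4 <- r5,r3: IF@9 ID@10 stall=2 (RAW on I3.r3 (WB@12)) EX@13 MEM@14 WB@15
I5 sub r4 <- r1,r4: IF@10 ID@13 stall=2 (RAW on I4.r4 (WB@15)) EX@16 MEM@17 WB@18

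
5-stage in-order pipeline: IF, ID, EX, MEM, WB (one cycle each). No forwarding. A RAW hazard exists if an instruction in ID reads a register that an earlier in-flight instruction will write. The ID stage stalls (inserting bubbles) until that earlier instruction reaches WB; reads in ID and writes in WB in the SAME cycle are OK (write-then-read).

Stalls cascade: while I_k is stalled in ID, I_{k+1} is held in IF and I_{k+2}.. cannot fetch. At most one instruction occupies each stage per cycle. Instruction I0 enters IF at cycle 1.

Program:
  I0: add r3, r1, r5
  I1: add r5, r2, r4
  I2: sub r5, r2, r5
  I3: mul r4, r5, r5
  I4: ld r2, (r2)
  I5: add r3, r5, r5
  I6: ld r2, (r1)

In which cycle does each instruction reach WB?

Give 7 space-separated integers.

I0 add r3 <- r1,r5: IF@1 ID@2 stall=0 (-) EX@3 MEM@4 WB@5
I1 add r5 <- r2,r4: IF@2 ID@3 stall=0 (-) EX@4 MEM@5 WB@6
I2 sub r5 <- r2,r5: IF@3 ID@4 stall=2 (RAW on I1.r5 (WB@6)) EX@7 MEM@8 WB@9
I3 mul r4 <- r5,r5: IF@4 ID@7 stall=2 (RAW on I2.r5 (WB@9)) EX@10 MEM@11 WB@12
I4 ld r2 <- r2: IF@7 ID@10 stall=0 (-) EX@11 MEM@12 WB@13
I5 add r3 <- r5,r5: IF@10 ID@11 stall=0 (-) EX@12 MEM@13 WB@14
I6 ld r2 <- r1: IF@11 ID@12 stall=0 (-) EX@13 MEM@14 WB@15

Answer: 5 6 9 12 13 14 15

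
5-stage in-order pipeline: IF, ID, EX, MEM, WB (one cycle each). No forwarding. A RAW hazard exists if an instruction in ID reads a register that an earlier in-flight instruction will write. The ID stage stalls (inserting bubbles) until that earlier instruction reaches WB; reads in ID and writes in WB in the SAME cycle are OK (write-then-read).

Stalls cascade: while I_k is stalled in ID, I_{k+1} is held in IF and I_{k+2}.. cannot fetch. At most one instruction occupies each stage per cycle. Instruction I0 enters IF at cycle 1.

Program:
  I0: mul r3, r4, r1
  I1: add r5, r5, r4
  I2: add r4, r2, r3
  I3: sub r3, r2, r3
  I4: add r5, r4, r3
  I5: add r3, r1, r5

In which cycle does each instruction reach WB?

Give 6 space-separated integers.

Answer: 5 6 8 9 12 15

Derivation:
I0 mul r3 <- r4,r1: IF@1 ID@2 stall=0 (-) EX@3 MEM@4 WB@5
I1 add r5 <- r5,r4: IF@2 ID@3 stall=0 (-) EX@4 MEM@5 WB@6
I2 add r4 <- r2,r3: IF@3 ID@4 stall=1 (RAW on I0.r3 (WB@5)) EX@6 MEM@7 WB@8
I3 sub r3 <- r2,r3: IF@4 ID@6 stall=0 (-) EX@7 MEM@8 WB@9
I4 add r5 <- r4,r3: IF@6 ID@7 stall=2 (RAW on I3.r3 (WB@9)) EX@10 MEM@11 WB@12
I5 add r3 <- r1,r5: IF@7 ID@10 stall=2 (RAW on I4.r5 (WB@12)) EX@13 MEM@14 WB@15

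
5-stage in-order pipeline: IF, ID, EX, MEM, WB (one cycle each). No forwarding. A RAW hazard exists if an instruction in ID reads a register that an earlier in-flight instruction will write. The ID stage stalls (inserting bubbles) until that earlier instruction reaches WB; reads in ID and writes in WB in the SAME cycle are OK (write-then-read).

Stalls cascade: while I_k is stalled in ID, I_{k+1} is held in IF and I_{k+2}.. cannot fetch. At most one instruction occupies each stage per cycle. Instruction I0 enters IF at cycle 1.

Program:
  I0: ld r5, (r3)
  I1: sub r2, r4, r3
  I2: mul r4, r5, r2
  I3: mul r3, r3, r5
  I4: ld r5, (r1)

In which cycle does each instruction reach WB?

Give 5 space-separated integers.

Answer: 5 6 9 10 11

Derivation:
I0 ld r5 <- r3: IF@1 ID@2 stall=0 (-) EX@3 MEM@4 WB@5
I1 sub r2 <- r4,r3: IF@2 ID@3 stall=0 (-) EX@4 MEM@5 WB@6
I2 mul r4 <- r5,r2: IF@3 ID@4 stall=2 (RAW on I1.r2 (WB@6)) EX@7 MEM@8 WB@9
I3 mul r3 <- r3,r5: IF@4 ID@7 stall=0 (-) EX@8 MEM@9 WB@10
I4 ld r5 <- r1: IF@7 ID@8 stall=0 (-) EX@9 MEM@10 WB@11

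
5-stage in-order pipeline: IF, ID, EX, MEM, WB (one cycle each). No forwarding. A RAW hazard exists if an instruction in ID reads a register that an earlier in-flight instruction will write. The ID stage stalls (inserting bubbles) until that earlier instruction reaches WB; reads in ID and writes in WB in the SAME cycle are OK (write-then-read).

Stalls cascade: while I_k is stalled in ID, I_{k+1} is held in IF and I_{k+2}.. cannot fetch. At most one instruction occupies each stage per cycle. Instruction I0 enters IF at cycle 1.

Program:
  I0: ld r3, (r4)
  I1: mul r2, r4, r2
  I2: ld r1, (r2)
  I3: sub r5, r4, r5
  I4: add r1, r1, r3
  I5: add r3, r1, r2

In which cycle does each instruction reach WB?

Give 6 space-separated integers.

Answer: 5 6 9 10 12 15

Derivation:
I0 ld r3 <- r4: IF@1 ID@2 stall=0 (-) EX@3 MEM@4 WB@5
I1 mul r2 <- r4,r2: IF@2 ID@3 stall=0 (-) EX@4 MEM@5 WB@6
I2 ld r1 <- r2: IF@3 ID@4 stall=2 (RAW on I1.r2 (WB@6)) EX@7 MEM@8 WB@9
I3 sub r5 <- r4,r5: IF@4 ID@7 stall=0 (-) EX@8 MEM@9 WB@10
I4 add r1 <- r1,r3: IF@7 ID@8 stall=1 (RAW on I2.r1 (WB@9)) EX@10 MEM@11 WB@12
I5 add r3 <- r1,r2: IF@8 ID@10 stall=2 (RAW on I4.r1 (WB@12)) EX@13 MEM@14 WB@15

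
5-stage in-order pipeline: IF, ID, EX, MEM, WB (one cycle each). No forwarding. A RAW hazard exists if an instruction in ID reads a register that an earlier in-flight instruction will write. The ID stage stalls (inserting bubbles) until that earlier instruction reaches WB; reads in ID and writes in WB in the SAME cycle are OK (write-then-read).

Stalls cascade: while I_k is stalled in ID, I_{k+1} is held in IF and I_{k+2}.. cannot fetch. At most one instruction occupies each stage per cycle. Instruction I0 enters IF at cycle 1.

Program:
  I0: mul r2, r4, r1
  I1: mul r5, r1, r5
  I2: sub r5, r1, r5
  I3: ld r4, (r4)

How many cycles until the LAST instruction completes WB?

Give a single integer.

I0 mul r2 <- r4,r1: IF@1 ID@2 stall=0 (-) EX@3 MEM@4 WB@5
I1 mul r5 <- r1,r5: IF@2 ID@3 stall=0 (-) EX@4 MEM@5 WB@6
I2 sub r5 <- r1,r5: IF@3 ID@4 stall=2 (RAW on I1.r5 (WB@6)) EX@7 MEM@8 WB@9
I3 ld r4 <- r4: IF@4 ID@7 stall=0 (-) EX@8 MEM@9 WB@10

Answer: 10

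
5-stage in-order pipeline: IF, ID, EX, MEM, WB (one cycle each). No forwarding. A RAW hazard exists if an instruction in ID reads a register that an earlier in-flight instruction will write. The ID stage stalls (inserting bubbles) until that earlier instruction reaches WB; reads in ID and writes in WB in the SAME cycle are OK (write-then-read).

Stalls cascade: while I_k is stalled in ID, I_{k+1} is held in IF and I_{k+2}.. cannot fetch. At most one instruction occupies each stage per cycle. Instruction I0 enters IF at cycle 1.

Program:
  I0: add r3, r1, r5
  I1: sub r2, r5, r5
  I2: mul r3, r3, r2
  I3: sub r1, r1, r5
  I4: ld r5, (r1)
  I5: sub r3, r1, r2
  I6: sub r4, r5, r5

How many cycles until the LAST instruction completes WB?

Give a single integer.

Answer: 16

Derivation:
I0 add r3 <- r1,r5: IF@1 ID@2 stall=0 (-) EX@3 MEM@4 WB@5
I1 sub r2 <- r5,r5: IF@2 ID@3 stall=0 (-) EX@4 MEM@5 WB@6
I2 mul r3 <- r3,r2: IF@3 ID@4 stall=2 (RAW on I1.r2 (WB@6)) EX@7 MEM@8 WB@9
I3 sub r1 <- r1,r5: IF@4 ID@7 stall=0 (-) EX@8 MEM@9 WB@10
I4 ld r5 <- r1: IF@7 ID@8 stall=2 (RAW on I3.r1 (WB@10)) EX@11 MEM@12 WB@13
I5 sub r3 <- r1,r2: IF@8 ID@11 stall=0 (-) EX@12 MEM@13 WB@14
I6 sub r4 <- r5,r5: IF@11 ID@12 stall=1 (RAW on I4.r5 (WB@13)) EX@14 MEM@15 WB@16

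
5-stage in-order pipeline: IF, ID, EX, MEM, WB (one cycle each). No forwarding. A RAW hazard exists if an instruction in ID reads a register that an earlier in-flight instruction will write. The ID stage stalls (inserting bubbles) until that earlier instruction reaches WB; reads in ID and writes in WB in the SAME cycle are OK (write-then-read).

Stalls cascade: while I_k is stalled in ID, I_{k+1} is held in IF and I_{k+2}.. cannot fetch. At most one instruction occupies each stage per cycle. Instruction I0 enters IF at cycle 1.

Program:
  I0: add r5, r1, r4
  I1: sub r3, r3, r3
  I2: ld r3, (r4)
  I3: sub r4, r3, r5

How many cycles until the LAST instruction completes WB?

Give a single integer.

I0 add r5 <- r1,r4: IF@1 ID@2 stall=0 (-) EX@3 MEM@4 WB@5
I1 sub r3 <- r3,r3: IF@2 ID@3 stall=0 (-) EX@4 MEM@5 WB@6
I2 ld r3 <- r4: IF@3 ID@4 stall=0 (-) EX@5 MEM@6 WB@7
I3 sub r4 <- r3,r5: IF@4 ID@5 stall=2 (RAW on I2.r3 (WB@7)) EX@8 MEM@9 WB@10

Answer: 10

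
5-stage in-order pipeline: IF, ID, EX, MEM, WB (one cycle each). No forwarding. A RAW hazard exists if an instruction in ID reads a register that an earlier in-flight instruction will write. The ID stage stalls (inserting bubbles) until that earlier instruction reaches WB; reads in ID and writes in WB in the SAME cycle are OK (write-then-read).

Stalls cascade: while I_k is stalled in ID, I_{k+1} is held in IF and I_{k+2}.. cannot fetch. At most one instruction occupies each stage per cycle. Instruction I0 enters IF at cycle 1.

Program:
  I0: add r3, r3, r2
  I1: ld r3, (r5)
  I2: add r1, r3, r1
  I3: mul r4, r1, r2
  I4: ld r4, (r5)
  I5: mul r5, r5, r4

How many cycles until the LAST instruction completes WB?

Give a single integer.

Answer: 16

Derivation:
I0 add r3 <- r3,r2: IF@1 ID@2 stall=0 (-) EX@3 MEM@4 WB@5
I1 ld r3 <- r5: IF@2 ID@3 stall=0 (-) EX@4 MEM@5 WB@6
I2 add r1 <- r3,r1: IF@3 ID@4 stall=2 (RAW on I1.r3 (WB@6)) EX@7 MEM@8 WB@9
I3 mul r4 <- r1,r2: IF@4 ID@7 stall=2 (RAW on I2.r1 (WB@9)) EX@10 MEM@11 WB@12
I4 ld r4 <- r5: IF@7 ID@10 stall=0 (-) EX@11 MEM@12 WB@13
I5 mul r5 <- r5,r4: IF@10 ID@11 stall=2 (RAW on I4.r4 (WB@13)) EX@14 MEM@15 WB@16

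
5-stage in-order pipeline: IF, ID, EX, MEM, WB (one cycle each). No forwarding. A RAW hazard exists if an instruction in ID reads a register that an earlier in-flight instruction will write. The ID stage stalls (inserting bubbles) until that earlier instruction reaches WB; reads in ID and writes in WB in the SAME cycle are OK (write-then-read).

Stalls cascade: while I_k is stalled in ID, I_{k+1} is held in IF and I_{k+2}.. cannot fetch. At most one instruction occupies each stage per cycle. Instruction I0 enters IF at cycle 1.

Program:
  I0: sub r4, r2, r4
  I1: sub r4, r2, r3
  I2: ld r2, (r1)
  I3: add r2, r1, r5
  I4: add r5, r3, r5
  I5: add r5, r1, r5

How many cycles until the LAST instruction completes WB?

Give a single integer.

I0 sub r4 <- r2,r4: IF@1 ID@2 stall=0 (-) EX@3 MEM@4 WB@5
I1 sub r4 <- r2,r3: IF@2 ID@3 stall=0 (-) EX@4 MEM@5 WB@6
I2 ld r2 <- r1: IF@3 ID@4 stall=0 (-) EX@5 MEM@6 WB@7
I3 add r2 <- r1,r5: IF@4 ID@5 stall=0 (-) EX@6 MEM@7 WB@8
I4 add r5 <- r3,r5: IF@5 ID@6 stall=0 (-) EX@7 MEM@8 WB@9
I5 add r5 <- r1,r5: IF@6 ID@7 stall=2 (RAW on I4.r5 (WB@9)) EX@10 MEM@11 WB@12

Answer: 12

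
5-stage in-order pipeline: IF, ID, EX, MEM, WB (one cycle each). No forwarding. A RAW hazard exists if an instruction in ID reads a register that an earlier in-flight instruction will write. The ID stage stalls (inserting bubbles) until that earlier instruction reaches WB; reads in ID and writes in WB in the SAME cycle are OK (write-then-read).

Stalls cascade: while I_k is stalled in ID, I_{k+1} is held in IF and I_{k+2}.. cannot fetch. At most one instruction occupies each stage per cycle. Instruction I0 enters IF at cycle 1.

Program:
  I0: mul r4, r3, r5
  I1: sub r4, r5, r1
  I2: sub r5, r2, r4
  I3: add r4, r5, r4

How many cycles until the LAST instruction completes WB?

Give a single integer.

I0 mul r4 <- r3,r5: IF@1 ID@2 stall=0 (-) EX@3 MEM@4 WB@5
I1 sub r4 <- r5,r1: IF@2 ID@3 stall=0 (-) EX@4 MEM@5 WB@6
I2 sub r5 <- r2,r4: IF@3 ID@4 stall=2 (RAW on I1.r4 (WB@6)) EX@7 MEM@8 WB@9
I3 add r4 <- r5,r4: IF@4 ID@7 stall=2 (RAW on I2.r5 (WB@9)) EX@10 MEM@11 WB@12

Answer: 12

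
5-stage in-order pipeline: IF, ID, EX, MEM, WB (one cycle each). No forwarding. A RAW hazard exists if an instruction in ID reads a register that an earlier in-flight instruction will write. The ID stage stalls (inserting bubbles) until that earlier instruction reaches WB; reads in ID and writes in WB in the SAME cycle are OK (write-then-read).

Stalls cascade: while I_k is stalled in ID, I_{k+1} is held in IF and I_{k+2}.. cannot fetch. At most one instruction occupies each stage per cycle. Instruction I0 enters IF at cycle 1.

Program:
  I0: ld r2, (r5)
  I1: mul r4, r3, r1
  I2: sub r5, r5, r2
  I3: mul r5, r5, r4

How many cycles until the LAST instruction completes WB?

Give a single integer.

Answer: 11

Derivation:
I0 ld r2 <- r5: IF@1 ID@2 stall=0 (-) EX@3 MEM@4 WB@5
I1 mul r4 <- r3,r1: IF@2 ID@3 stall=0 (-) EX@4 MEM@5 WB@6
I2 sub r5 <- r5,r2: IF@3 ID@4 stall=1 (RAW on I0.r2 (WB@5)) EX@6 MEM@7 WB@8
I3 mul r5 <- r5,r4: IF@4 ID@6 stall=2 (RAW on I2.r5 (WB@8)) EX@9 MEM@10 WB@11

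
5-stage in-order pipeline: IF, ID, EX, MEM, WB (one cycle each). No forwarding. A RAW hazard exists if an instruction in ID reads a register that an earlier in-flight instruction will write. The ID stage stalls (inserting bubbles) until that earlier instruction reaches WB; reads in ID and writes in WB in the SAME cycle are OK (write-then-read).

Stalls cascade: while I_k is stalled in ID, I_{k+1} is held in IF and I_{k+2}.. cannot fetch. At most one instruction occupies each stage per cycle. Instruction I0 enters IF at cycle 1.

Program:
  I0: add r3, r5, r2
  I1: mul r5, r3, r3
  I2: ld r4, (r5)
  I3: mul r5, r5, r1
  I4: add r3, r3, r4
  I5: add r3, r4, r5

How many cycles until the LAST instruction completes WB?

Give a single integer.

Answer: 15

Derivation:
I0 add r3 <- r5,r2: IF@1 ID@2 stall=0 (-) EX@3 MEM@4 WB@5
I1 mul r5 <- r3,r3: IF@2 ID@3 stall=2 (RAW on I0.r3 (WB@5)) EX@6 MEM@7 WB@8
I2 ld r4 <- r5: IF@3 ID@6 stall=2 (RAW on I1.r5 (WB@8)) EX@9 MEM@10 WB@11
I3 mul r5 <- r5,r1: IF@6 ID@9 stall=0 (-) EX@10 MEM@11 WB@12
I4 add r3 <- r3,r4: IF@9 ID@10 stall=1 (RAW on I2.r4 (WB@11)) EX@12 MEM@13 WB@14
I5 add r3 <- r4,r5: IF@10 ID@12 stall=0 (-) EX@13 MEM@14 WB@15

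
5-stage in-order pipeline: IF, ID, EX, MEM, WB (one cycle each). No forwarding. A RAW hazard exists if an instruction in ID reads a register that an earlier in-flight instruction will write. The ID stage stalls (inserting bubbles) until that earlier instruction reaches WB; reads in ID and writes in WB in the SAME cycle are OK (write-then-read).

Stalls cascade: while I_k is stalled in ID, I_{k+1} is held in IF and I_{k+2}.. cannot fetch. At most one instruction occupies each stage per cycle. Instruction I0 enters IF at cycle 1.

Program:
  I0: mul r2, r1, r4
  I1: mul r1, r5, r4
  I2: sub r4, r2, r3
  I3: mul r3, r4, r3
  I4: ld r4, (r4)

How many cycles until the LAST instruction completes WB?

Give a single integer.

I0 mul r2 <- r1,r4: IF@1 ID@2 stall=0 (-) EX@3 MEM@4 WB@5
I1 mul r1 <- r5,r4: IF@2 ID@3 stall=0 (-) EX@4 MEM@5 WB@6
I2 sub r4 <- r2,r3: IF@3 ID@4 stall=1 (RAW on I0.r2 (WB@5)) EX@6 MEM@7 WB@8
I3 mul r3 <- r4,r3: IF@4 ID@6 stall=2 (RAW on I2.r4 (WB@8)) EX@9 MEM@10 WB@11
I4 ld r4 <- r4: IF@6 ID@9 stall=0 (-) EX@10 MEM@11 WB@12

Answer: 12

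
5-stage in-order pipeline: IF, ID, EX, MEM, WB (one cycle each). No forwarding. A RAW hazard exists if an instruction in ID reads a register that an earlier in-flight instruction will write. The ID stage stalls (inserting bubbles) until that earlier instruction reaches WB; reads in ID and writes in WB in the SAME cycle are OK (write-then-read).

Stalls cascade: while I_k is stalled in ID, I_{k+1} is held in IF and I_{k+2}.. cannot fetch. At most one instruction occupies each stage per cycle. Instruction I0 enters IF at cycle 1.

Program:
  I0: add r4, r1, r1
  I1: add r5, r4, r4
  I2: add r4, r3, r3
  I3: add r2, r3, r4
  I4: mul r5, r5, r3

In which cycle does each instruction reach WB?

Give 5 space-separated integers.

I0 add r4 <- r1,r1: IF@1 ID@2 stall=0 (-) EX@3 MEM@4 WB@5
I1 add r5 <- r4,r4: IF@2 ID@3 stall=2 (RAW on I0.r4 (WB@5)) EX@6 MEM@7 WB@8
I2 add r4 <- r3,r3: IF@3 ID@6 stall=0 (-) EX@7 MEM@8 WB@9
I3 add r2 <- r3,r4: IF@6 ID@7 stall=2 (RAW on I2.r4 (WB@9)) EX@10 MEM@11 WB@12
I4 mul r5 <- r5,r3: IF@7 ID@10 stall=0 (-) EX@11 MEM@12 WB@13

Answer: 5 8 9 12 13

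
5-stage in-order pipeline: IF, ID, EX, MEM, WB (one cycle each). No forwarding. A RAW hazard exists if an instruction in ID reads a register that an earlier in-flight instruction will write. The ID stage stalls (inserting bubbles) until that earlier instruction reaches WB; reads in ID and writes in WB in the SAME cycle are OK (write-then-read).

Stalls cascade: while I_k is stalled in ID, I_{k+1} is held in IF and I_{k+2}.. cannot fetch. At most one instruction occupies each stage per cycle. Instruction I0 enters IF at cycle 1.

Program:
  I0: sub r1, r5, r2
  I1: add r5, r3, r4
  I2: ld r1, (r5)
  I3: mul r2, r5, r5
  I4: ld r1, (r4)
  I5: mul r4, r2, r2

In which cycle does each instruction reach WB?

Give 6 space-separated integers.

Answer: 5 6 9 10 11 13

Derivation:
I0 sub r1 <- r5,r2: IF@1 ID@2 stall=0 (-) EX@3 MEM@4 WB@5
I1 add r5 <- r3,r4: IF@2 ID@3 stall=0 (-) EX@4 MEM@5 WB@6
I2 ld r1 <- r5: IF@3 ID@4 stall=2 (RAW on I1.r5 (WB@6)) EX@7 MEM@8 WB@9
I3 mul r2 <- r5,r5: IF@4 ID@7 stall=0 (-) EX@8 MEM@9 WB@10
I4 ld r1 <- r4: IF@7 ID@8 stall=0 (-) EX@9 MEM@10 WB@11
I5 mul r4 <- r2,r2: IF@8 ID@9 stall=1 (RAW on I3.r2 (WB@10)) EX@11 MEM@12 WB@13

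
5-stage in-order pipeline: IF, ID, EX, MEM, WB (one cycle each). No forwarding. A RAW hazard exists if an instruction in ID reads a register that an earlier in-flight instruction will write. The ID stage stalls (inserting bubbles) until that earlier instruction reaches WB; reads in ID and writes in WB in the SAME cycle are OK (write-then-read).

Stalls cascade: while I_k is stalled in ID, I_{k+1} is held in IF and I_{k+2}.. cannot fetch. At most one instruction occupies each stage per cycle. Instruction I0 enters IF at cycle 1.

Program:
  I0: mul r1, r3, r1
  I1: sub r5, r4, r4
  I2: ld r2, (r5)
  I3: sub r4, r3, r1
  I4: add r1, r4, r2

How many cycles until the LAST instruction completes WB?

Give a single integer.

I0 mul r1 <- r3,r1: IF@1 ID@2 stall=0 (-) EX@3 MEM@4 WB@5
I1 sub r5 <- r4,r4: IF@2 ID@3 stall=0 (-) EX@4 MEM@5 WB@6
I2 ld r2 <- r5: IF@3 ID@4 stall=2 (RAW on I1.r5 (WB@6)) EX@7 MEM@8 WB@9
I3 sub r4 <- r3,r1: IF@4 ID@7 stall=0 (-) EX@8 MEM@9 WB@10
I4 add r1 <- r4,r2: IF@7 ID@8 stall=2 (RAW on I3.r4 (WB@10)) EX@11 MEM@12 WB@13

Answer: 13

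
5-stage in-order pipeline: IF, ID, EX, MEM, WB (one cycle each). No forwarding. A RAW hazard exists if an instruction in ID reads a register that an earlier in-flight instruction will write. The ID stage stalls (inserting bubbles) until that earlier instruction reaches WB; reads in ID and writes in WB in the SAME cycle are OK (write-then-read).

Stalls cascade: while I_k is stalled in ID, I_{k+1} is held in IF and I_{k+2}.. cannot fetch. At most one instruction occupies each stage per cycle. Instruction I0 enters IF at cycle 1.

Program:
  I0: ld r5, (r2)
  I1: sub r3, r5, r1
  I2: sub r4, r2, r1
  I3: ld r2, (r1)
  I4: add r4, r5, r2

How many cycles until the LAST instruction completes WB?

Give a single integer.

I0 ld r5 <- r2: IF@1 ID@2 stall=0 (-) EX@3 MEM@4 WB@5
I1 sub r3 <- r5,r1: IF@2 ID@3 stall=2 (RAW on I0.r5 (WB@5)) EX@6 MEM@7 WB@8
I2 sub r4 <- r2,r1: IF@3 ID@6 stall=0 (-) EX@7 MEM@8 WB@9
I3 ld r2 <- r1: IF@6 ID@7 stall=0 (-) EX@8 MEM@9 WB@10
I4 add r4 <- r5,r2: IF@7 ID@8 stall=2 (RAW on I3.r2 (WB@10)) EX@11 MEM@12 WB@13

Answer: 13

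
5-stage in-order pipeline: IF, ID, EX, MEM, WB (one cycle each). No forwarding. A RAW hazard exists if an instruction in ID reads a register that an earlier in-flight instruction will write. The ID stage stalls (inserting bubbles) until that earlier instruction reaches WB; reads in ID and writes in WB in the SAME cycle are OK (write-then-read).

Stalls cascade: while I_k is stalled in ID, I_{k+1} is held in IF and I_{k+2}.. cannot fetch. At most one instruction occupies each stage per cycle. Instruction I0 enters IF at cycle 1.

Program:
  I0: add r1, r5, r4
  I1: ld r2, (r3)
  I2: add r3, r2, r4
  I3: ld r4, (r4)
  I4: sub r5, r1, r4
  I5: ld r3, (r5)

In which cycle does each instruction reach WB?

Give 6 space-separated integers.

Answer: 5 6 9 10 13 16

Derivation:
I0 add r1 <- r5,r4: IF@1 ID@2 stall=0 (-) EX@3 MEM@4 WB@5
I1 ld r2 <- r3: IF@2 ID@3 stall=0 (-) EX@4 MEM@5 WB@6
I2 add r3 <- r2,r4: IF@3 ID@4 stall=2 (RAW on I1.r2 (WB@6)) EX@7 MEM@8 WB@9
I3 ld r4 <- r4: IF@4 ID@7 stall=0 (-) EX@8 MEM@9 WB@10
I4 sub r5 <- r1,r4: IF@7 ID@8 stall=2 (RAW on I3.r4 (WB@10)) EX@11 MEM@12 WB@13
I5 ld r3 <- r5: IF@8 ID@11 stall=2 (RAW on I4.r5 (WB@13)) EX@14 MEM@15 WB@16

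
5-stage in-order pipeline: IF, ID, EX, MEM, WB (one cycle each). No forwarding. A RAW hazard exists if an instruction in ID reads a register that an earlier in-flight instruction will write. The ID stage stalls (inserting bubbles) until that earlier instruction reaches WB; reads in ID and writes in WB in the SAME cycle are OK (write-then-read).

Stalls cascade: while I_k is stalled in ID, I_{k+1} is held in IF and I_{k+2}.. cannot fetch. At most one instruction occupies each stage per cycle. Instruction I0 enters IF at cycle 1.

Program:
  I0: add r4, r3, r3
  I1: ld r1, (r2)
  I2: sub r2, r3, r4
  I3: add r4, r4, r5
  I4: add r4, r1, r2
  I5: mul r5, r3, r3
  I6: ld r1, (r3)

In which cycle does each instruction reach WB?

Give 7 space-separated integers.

Answer: 5 6 8 9 11 12 13

Derivation:
I0 add r4 <- r3,r3: IF@1 ID@2 stall=0 (-) EX@3 MEM@4 WB@5
I1 ld r1 <- r2: IF@2 ID@3 stall=0 (-) EX@4 MEM@5 WB@6
I2 sub r2 <- r3,r4: IF@3 ID@4 stall=1 (RAW on I0.r4 (WB@5)) EX@6 MEM@7 WB@8
I3 add r4 <- r4,r5: IF@4 ID@6 stall=0 (-) EX@7 MEM@8 WB@9
I4 add r4 <- r1,r2: IF@6 ID@7 stall=1 (RAW on I2.r2 (WB@8)) EX@9 MEM@10 WB@11
I5 mul r5 <- r3,r3: IF@7 ID@9 stall=0 (-) EX@10 MEM@11 WB@12
I6 ld r1 <- r3: IF@9 ID@10 stall=0 (-) EX@11 MEM@12 WB@13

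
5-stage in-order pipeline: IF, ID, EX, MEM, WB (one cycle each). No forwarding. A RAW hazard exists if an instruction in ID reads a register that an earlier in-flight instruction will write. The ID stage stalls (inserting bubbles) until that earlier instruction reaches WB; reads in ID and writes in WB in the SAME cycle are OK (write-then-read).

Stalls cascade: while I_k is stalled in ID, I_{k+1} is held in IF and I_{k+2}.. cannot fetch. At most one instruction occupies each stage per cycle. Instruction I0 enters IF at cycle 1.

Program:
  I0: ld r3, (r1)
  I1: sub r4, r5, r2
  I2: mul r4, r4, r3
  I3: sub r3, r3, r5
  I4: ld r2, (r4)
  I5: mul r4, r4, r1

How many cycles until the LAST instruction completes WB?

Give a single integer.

Answer: 13

Derivation:
I0 ld r3 <- r1: IF@1 ID@2 stall=0 (-) EX@3 MEM@4 WB@5
I1 sub r4 <- r5,r2: IF@2 ID@3 stall=0 (-) EX@4 MEM@5 WB@6
I2 mul r4 <- r4,r3: IF@3 ID@4 stall=2 (RAW on I1.r4 (WB@6)) EX@7 MEM@8 WB@9
I3 sub r3 <- r3,r5: IF@4 ID@7 stall=0 (-) EX@8 MEM@9 WB@10
I4 ld r2 <- r4: IF@7 ID@8 stall=1 (RAW on I2.r4 (WB@9)) EX@10 MEM@11 WB@12
I5 mul r4 <- r4,r1: IF@8 ID@10 stall=0 (-) EX@11 MEM@12 WB@13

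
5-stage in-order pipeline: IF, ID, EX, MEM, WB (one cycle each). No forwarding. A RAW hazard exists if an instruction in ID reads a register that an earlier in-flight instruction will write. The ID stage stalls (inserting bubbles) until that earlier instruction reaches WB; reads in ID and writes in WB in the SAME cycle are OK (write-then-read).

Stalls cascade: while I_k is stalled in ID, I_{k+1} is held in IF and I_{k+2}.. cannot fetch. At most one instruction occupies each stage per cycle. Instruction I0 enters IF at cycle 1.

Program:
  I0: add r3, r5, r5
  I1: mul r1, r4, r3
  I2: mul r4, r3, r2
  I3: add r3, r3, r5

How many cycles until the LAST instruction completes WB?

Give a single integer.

I0 add r3 <- r5,r5: IF@1 ID@2 stall=0 (-) EX@3 MEM@4 WB@5
I1 mul r1 <- r4,r3: IF@2 ID@3 stall=2 (RAW on I0.r3 (WB@5)) EX@6 MEM@7 WB@8
I2 mul r4 <- r3,r2: IF@3 ID@6 stall=0 (-) EX@7 MEM@8 WB@9
I3 add r3 <- r3,r5: IF@6 ID@7 stall=0 (-) EX@8 MEM@9 WB@10

Answer: 10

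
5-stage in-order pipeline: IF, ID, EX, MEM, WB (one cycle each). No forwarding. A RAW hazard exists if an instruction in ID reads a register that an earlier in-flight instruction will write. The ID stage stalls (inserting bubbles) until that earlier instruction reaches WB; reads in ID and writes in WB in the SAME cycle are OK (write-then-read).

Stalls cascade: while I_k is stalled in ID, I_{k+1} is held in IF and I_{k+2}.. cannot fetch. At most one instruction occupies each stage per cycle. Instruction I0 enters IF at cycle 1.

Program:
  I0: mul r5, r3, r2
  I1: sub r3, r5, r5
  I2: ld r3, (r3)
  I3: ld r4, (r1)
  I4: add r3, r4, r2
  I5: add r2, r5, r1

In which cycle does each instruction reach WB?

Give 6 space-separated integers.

Answer: 5 8 11 12 15 16

Derivation:
I0 mul r5 <- r3,r2: IF@1 ID@2 stall=0 (-) EX@3 MEM@4 WB@5
I1 sub r3 <- r5,r5: IF@2 ID@3 stall=2 (RAW on I0.r5 (WB@5)) EX@6 MEM@7 WB@8
I2 ld r3 <- r3: IF@3 ID@6 stall=2 (RAW on I1.r3 (WB@8)) EX@9 MEM@10 WB@11
I3 ld r4 <- r1: IF@6 ID@9 stall=0 (-) EX@10 MEM@11 WB@12
I4 add r3 <- r4,r2: IF@9 ID@10 stall=2 (RAW on I3.r4 (WB@12)) EX@13 MEM@14 WB@15
I5 add r2 <- r5,r1: IF@10 ID@13 stall=0 (-) EX@14 MEM@15 WB@16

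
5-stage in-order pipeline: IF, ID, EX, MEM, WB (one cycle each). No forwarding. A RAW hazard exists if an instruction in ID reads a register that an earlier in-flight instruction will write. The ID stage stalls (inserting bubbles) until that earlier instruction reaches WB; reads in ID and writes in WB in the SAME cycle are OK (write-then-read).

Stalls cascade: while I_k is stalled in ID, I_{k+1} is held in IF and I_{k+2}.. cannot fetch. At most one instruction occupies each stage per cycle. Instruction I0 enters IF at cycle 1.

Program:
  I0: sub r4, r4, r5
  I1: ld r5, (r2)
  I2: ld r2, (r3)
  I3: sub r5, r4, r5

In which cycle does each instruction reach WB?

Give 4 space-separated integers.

I0 sub r4 <- r4,r5: IF@1 ID@2 stall=0 (-) EX@3 MEM@4 WB@5
I1 ld r5 <- r2: IF@2 ID@3 stall=0 (-) EX@4 MEM@5 WB@6
I2 ld r2 <- r3: IF@3 ID@4 stall=0 (-) EX@5 MEM@6 WB@7
I3 sub r5 <- r4,r5: IF@4 ID@5 stall=1 (RAW on I1.r5 (WB@6)) EX@7 MEM@8 WB@9

Answer: 5 6 7 9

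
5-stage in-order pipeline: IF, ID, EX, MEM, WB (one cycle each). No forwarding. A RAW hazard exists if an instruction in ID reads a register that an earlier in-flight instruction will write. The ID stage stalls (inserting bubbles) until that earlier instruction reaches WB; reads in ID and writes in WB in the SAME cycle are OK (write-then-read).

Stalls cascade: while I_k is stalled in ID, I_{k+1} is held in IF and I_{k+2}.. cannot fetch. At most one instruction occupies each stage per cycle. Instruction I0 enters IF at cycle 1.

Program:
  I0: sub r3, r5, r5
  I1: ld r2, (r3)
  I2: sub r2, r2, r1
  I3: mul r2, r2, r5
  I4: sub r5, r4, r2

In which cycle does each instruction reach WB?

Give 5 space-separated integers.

I0 sub r3 <- r5,r5: IF@1 ID@2 stall=0 (-) EX@3 MEM@4 WB@5
I1 ld r2 <- r3: IF@2 ID@3 stall=2 (RAW on I0.r3 (WB@5)) EX@6 MEM@7 WB@8
I2 sub r2 <- r2,r1: IF@3 ID@6 stall=2 (RAW on I1.r2 (WB@8)) EX@9 MEM@10 WB@11
I3 mul r2 <- r2,r5: IF@6 ID@9 stall=2 (RAW on I2.r2 (WB@11)) EX@12 MEM@13 WB@14
I4 sub r5 <- r4,r2: IF@9 ID@12 stall=2 (RAW on I3.r2 (WB@14)) EX@15 MEM@16 WB@17

Answer: 5 8 11 14 17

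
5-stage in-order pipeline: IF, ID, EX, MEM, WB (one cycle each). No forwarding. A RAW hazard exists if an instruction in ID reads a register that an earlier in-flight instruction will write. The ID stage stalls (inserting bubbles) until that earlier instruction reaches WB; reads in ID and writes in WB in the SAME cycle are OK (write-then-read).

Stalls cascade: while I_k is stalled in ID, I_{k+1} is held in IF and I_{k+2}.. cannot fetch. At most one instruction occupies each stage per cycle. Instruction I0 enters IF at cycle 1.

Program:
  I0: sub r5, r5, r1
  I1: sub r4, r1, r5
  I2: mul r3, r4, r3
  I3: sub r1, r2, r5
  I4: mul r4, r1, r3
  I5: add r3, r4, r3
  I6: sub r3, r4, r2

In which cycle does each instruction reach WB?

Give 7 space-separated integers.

Answer: 5 8 11 12 15 18 19

Derivation:
I0 sub r5 <- r5,r1: IF@1 ID@2 stall=0 (-) EX@3 MEM@4 WB@5
I1 sub r4 <- r1,r5: IF@2 ID@3 stall=2 (RAW on I0.r5 (WB@5)) EX@6 MEM@7 WB@8
I2 mul r3 <- r4,r3: IF@3 ID@6 stall=2 (RAW on I1.r4 (WB@8)) EX@9 MEM@10 WB@11
I3 sub r1 <- r2,r5: IF@6 ID@9 stall=0 (-) EX@10 MEM@11 WB@12
I4 mul r4 <- r1,r3: IF@9 ID@10 stall=2 (RAW on I3.r1 (WB@12)) EX@13 MEM@14 WB@15
I5 add r3 <- r4,r3: IF@10 ID@13 stall=2 (RAW on I4.r4 (WB@15)) EX@16 MEM@17 WB@18
I6 sub r3 <- r4,r2: IF@13 ID@16 stall=0 (-) EX@17 MEM@18 WB@19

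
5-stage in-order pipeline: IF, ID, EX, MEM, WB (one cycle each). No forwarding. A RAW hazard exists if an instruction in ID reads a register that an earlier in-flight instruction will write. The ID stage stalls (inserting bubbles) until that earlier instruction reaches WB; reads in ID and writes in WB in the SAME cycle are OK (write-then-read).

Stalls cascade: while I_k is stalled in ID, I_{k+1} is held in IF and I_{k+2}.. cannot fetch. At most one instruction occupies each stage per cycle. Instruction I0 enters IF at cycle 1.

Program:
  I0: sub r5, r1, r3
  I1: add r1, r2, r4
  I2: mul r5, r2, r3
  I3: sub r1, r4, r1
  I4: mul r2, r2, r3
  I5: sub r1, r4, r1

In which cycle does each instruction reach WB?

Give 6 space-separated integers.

Answer: 5 6 7 9 10 12

Derivation:
I0 sub r5 <- r1,r3: IF@1 ID@2 stall=0 (-) EX@3 MEM@4 WB@5
I1 add r1 <- r2,r4: IF@2 ID@3 stall=0 (-) EX@4 MEM@5 WB@6
I2 mul r5 <- r2,r3: IF@3 ID@4 stall=0 (-) EX@5 MEM@6 WB@7
I3 sub r1 <- r4,r1: IF@4 ID@5 stall=1 (RAW on I1.r1 (WB@6)) EX@7 MEM@8 WB@9
I4 mul r2 <- r2,r3: IF@5 ID@7 stall=0 (-) EX@8 MEM@9 WB@10
I5 sub r1 <- r4,r1: IF@7 ID@8 stall=1 (RAW on I3.r1 (WB@9)) EX@10 MEM@11 WB@12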